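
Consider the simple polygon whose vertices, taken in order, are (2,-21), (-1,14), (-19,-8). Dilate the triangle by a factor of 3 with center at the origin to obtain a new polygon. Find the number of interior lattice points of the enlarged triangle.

The shoelace formula gives twice the area as |(2·14 − (-1)·(-21)) + ((-1)·(-8) − (-19)·14) + ((-19)·(-21) − 2·(-8))| = 696, so the area is 348.
Summing gcd(|Δx|,|Δy|) over the edges gives the boundary count: gcd(3,35) + gcd(18,22) + gcd(21,13) = 1+2+1 = 4.
Scaling by 3 multiplies the area by 3² = 9 (so the new area is 3132) and multiplies the boundary lattice-point count by 3, giving 12.
By Pick's theorem, the interior count of the dilated polygon is 3132 − 12/2 + 1 = 3127.

3127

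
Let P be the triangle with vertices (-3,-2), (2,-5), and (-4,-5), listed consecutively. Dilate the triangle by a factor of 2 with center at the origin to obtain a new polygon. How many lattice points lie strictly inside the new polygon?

29

By the shoelace formula, twice the signed area is |((-3)·(-5) − 2·(-2)) + (2·(-5) − (-4)·(-5)) + ((-4)·(-2) − (-3)·(-5))| = 18, so the area is 9.
The number of boundary lattice points is Σ gcd(|Δx|,|Δy|) = gcd(5,3) + gcd(6,0) + gcd(1,3) = 1+6+1 = 8.
Scaling by 2 multiplies the area by 2² = 4 (so the new area is 36) and multiplies the boundary lattice-point count by 2, giving 16.
By Pick's theorem, the interior count of the dilated polygon is 36 − 16/2 + 1 = 29.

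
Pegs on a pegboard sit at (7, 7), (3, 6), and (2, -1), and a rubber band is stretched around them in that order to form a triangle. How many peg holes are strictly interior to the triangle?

By the shoelace formula, twice the signed area is |[7·6 − 3·7] + [3·(-1) − 2·6] + [2·7 − 7·(-1)]| = 27, so the area is 13.5.
The number of boundary lattice points is Σ gcd(|Δx|,|Δy|) = gcd(4,1) + gcd(1,7) + gcd(5,8) = 1+1+1 = 3.
Pick's theorem gives I = A − B/2 + 1 = 13.5 − 3/2 + 1 = 13.

13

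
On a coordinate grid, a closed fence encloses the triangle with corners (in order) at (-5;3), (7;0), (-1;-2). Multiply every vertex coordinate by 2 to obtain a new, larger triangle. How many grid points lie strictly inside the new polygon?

The shoelace formula gives twice the area as |((-5)·0 − 7·3) + (7·(-2) − (-1)·0) + ((-1)·3 − (-5)·(-2))| = 48, so the area is 24.
The number of boundary lattice points is Σ gcd(|Δx|,|Δy|) = gcd(12,3) + gcd(8,2) + gcd(4,5) = 3+2+1 = 6.
Scaling by 2 multiplies the area by 2² = 4 (so the new area is 96) and multiplies the boundary lattice-point count by 2, giving 12.
By Pick's theorem, the interior count of the dilated polygon is 96 − 12/2 + 1 = 91.

91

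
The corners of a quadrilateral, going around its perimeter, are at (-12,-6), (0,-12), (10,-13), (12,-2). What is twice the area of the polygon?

304

By the shoelace formula, twice the signed area is |((-12)·(-12) − 0·(-6)) + (0·(-13) − 10·(-12)) + (10·(-2) − 12·(-13)) + (12·(-6) − (-12)·(-2))| = 304, so the area is 152.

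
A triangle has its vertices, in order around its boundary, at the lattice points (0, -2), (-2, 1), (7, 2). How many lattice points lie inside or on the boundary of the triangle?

17

By the shoelace formula, twice the signed area is |[0·1 − (-2)·(-2)] + [(-2)·2 − 7·1] + [7·(-2) − 0·2]| = 29, so the area is 29/2.
Along each edge there are gcd(|Δx|,|Δy|)+1 lattice points, so counting each shared vertex once the boundary has gcd(2,3) + gcd(9,1) + gcd(7,4) = 1+1+1 = 3.
Pick's theorem gives I = A − B/2 + 1 = 29/2 − 3/2 + 1 = 14, so the closed region contains I + B = 14 + 3 = 17 lattice points.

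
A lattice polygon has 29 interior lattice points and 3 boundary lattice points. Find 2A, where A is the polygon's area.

By Pick's theorem, A = I + B/2 − 1 = 29 + 3/2 − 1 = 59/2.
Hence 2A = 59.

59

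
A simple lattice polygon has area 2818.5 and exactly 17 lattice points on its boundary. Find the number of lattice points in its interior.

From Pick's theorem, I = A − B/2 + 1 = 2818.5 − 17/2 + 1 = 2811.

2811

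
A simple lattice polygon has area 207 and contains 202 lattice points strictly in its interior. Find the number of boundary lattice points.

Pick's theorem gives A = I + B/2 − 1, so B = 2(A − I + 1) = 2(207 − 202 + 1) = 12.

12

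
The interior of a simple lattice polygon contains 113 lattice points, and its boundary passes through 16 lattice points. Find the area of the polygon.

120

By Pick's theorem, A = I + B/2 − 1 = 113 + 16/2 − 1 = 120.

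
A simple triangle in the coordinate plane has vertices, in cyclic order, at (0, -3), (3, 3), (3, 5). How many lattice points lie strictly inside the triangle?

1

Using the shoelace formula, 2A = |[0·3 − 3·(-3)] + [3·5 − 3·3] + [3·(-3) − 0·5]| = 6, so the area is 3.
Along each edge there are gcd(|Δx|,|Δy|)+1 lattice points, so counting each shared vertex once the boundary has gcd(3,6) + gcd(0,2) + gcd(3,8) = 3+2+1 = 6.
Pick's theorem gives I = A − B/2 + 1 = 3 − 6/2 + 1 = 1.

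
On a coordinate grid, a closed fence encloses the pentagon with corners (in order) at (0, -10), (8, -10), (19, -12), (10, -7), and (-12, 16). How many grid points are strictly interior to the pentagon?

The shoelace formula gives twice the area as |(0·(-10) − 8·(-10)) + (8·(-12) − 19·(-10)) + (19·(-7) − 10·(-12)) + (10·16 − (-12)·(-7)) + ((-12)·(-10) − 0·16)| = 357, so the area is 178.5.
Summing gcd(|Δx|,|Δy|) over the edges gives the boundary count: gcd(8,0) + gcd(11,2) + gcd(9,5) + gcd(22,23) + gcd(12,26) = 8+1+1+1+2 = 13.
Pick's theorem gives I = A − B/2 + 1 = 178.5 − 13/2 + 1 = 173.

173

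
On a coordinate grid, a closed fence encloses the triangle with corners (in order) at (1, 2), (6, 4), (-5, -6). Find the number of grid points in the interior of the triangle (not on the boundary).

The shoelace formula gives twice the area as |(1·4 − 6·2) + (6·(-6) − (-5)·4) + ((-5)·2 − 1·(-6))| = 28, so the area is 14.
Along each edge there are gcd(|Δx|,|Δy|)+1 lattice points, so counting each shared vertex once the boundary has gcd(5,2) + gcd(11,10) + gcd(6,8) = 1+1+2 = 4.
Pick's theorem gives I = A − B/2 + 1 = 14 − 4/2 + 1 = 13.

13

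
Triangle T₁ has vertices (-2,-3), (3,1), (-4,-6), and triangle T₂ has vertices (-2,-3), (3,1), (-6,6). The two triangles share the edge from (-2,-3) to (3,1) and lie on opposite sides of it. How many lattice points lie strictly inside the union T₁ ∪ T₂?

The union is the simple quadrilateral with vertices (-2,-3), (-4,-6), (3,1), (-6,6) in order.
The shoelace formula gives twice the area as |[(-2)·(-6) − (-4)·(-3)] + [(-4)·1 − 3·(-6)] + [3·6 − (-6)·1] + [(-6)·(-3) − (-2)·6]| = 68, so the area is 34.
Along each edge there are gcd(|Δx|,|Δy|)+1 lattice points, so counting each shared vertex once the boundary has gcd(2,3) + gcd(7,7) + gcd(9,5) + gcd(4,9) = 1+7+1+1 = 10.
By Pick's theorem I = A − B/2 + 1 = 34 − 10/2 + 1 = 30.

30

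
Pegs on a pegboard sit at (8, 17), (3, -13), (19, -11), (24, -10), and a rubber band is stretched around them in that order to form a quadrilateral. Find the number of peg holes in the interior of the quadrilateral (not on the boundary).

The shoelace formula gives twice the area as |[8·(-13) − 3·17] + [3·(-11) − 19·(-13)] + [19·(-10) − 24·(-11)] + [24·17 − 8·(-10)]| = 621, so the area is 310.5.
The number of boundary lattice points is Σ gcd(|Δx|,|Δy|) = gcd(5,30) + gcd(16,2) + gcd(5,1) + gcd(16,27) = 5+2+1+1 = 9.
Pick's theorem gives I = A − B/2 + 1 = 310.5 − 9/2 + 1 = 307.

307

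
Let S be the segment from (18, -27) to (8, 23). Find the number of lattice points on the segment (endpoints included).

11

The number of lattice points on a segment between lattice points is gcd(|Δx|,|Δy|) + 1 = gcd(10,50) + 1 = 10 + 1 = 11.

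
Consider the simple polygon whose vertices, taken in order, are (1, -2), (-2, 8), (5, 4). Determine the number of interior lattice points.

Using the shoelace formula, 2A = |(1·8 − (-2)·(-2)) + ((-2)·4 − 5·8) + (5·(-2) − 1·4)| = 58, so the area is 29.
The number of boundary lattice points is Σ gcd(|Δx|,|Δy|) = gcd(3,10) + gcd(7,4) + gcd(4,6) = 1+1+2 = 4.
Pick's theorem gives I = A − B/2 + 1 = 29 − 4/2 + 1 = 28.

28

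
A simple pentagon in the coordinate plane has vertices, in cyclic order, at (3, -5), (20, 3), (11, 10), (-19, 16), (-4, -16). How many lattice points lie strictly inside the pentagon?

535

By the shoelace formula, twice the signed area is |[3·3 − 20·(-5)] + [20·10 − 11·3] + [11·16 − (-19)·10] + [(-19)·(-16) − (-4)·16] + [(-4)·(-5) − 3·(-16)]| = 1078, so the area is 539.
Along each edge there are gcd(|Δx|,|Δy|)+1 lattice points, so counting each shared vertex once the boundary has gcd(17,8) + gcd(9,7) + gcd(30,6) + gcd(15,32) + gcd(7,11) = 1+1+6+1+1 = 10.
By Pick's theorem A = I + B/2 − 1, so I = 539 − 10/2 + 1 = 535.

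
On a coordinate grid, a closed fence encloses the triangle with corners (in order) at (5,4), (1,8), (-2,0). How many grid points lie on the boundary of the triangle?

The number of boundary lattice points is Σ gcd(|Δx|,|Δy|) = gcd(4,4) + gcd(3,8) + gcd(7,4) = 4+1+1 = 6.

6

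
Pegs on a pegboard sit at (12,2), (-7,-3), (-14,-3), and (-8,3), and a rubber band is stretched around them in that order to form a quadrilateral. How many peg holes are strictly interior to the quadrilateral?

Using the shoelace formula, 2A = |(12·(-3) − (-7)·2) + ((-7)·(-3) − (-14)·(-3)) + ((-14)·3 − (-8)·(-3)) + ((-8)·2 − 12·3)| = 161, so the area is 80.5.
The number of boundary lattice points is Σ gcd(|Δx|,|Δy|) = gcd(19,5) + gcd(7,0) + gcd(6,6) + gcd(20,1) = 1+7+6+1 = 15.
Pick's theorem gives I = A − B/2 + 1 = 80.5 − 15/2 + 1 = 74.

74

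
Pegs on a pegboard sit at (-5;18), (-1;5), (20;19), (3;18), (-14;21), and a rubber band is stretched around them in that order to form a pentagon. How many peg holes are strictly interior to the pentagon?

By the shoelace formula, twice the signed area is |[(-5)·5 − (-1)·18] + [(-1)·19 − 20·5] + [20·18 − 3·19] + [3·21 − (-14)·18] + [(-14)·18 − (-5)·21]| = 345, so the area is 345/2.
The number of boundary lattice points is Σ gcd(|Δx|,|Δy|) = gcd(4,13) + gcd(21,14) + gcd(17,1) + gcd(17,3) + gcd(9,3) = 1+7+1+1+3 = 13.
Pick's theorem gives I = A − B/2 + 1 = 345/2 − 13/2 + 1 = 167.

167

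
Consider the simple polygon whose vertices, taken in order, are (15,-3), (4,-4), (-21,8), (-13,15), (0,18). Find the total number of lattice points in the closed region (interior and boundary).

By the shoelace formula, twice the signed area is |(15·(-4) − 4·(-3)) + (4·8 − (-21)·(-4)) + ((-21)·15 − (-13)·8) + ((-13)·18 − 0·15) + (0·(-3) − 15·18)| = 815, so the area is 407.5.
The number of boundary lattice points is Σ gcd(|Δx|,|Δy|) = gcd(11,1) + gcd(25,12) + gcd(8,7) + gcd(13,3) + gcd(15,21) = 1+1+1+1+3 = 7.
Pick's theorem gives I = A − B/2 + 1 = 407.5 − 7/2 + 1 = 405, so the closed region contains I + B = 405 + 7 = 412 lattice points.

412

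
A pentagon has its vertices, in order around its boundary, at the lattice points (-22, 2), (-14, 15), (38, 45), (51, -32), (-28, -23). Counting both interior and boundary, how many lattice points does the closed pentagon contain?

3826

Using the shoelace formula, 2A = |((-22)·15 − (-14)·2) + ((-14)·45 − 38·15) + (38·(-32) − 51·45) + (51·(-23) − (-28)·(-32)) + ((-28)·2 − (-22)·(-23))| = 7644, so the area is 3822.
Along each edge there are gcd(|Δx|,|Δy|)+1 lattice points, so counting each shared vertex once the boundary has gcd(8,13) + gcd(52,30) + gcd(13,77) + gcd(79,9) + gcd(6,25) = 1+2+1+1+1 = 6.
Pick's theorem gives I = A − B/2 + 1 = 3822 − 6/2 + 1 = 3820, so the closed region contains I + B = 3820 + 6 = 3826 lattice points.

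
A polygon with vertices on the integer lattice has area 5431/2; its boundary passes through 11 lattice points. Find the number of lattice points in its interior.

2711

Pick's theorem A = I + B/2 − 1 rearranges to I = A − B/2 + 1 = 5431/2 − 11/2 + 1 = 2711.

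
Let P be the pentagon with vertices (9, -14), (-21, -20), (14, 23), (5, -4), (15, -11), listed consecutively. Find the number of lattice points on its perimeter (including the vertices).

Along each edge there are gcd(|Δx|,|Δy|)+1 lattice points, so counting each shared vertex once the boundary has gcd(30,6) + gcd(35,43) + gcd(9,27) + gcd(10,7) + gcd(6,3) = 6+1+9+1+3 = 20.

20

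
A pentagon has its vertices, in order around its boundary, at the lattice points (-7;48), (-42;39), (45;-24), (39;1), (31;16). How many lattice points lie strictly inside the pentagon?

2082

By the shoelace formula, twice the signed area is |((-7)·39 − (-42)·48) + ((-42)·(-24) − 45·39) + (45·1 − 39·(-24)) + (39·16 − 31·1) + (31·48 − (-7)·16)| = 4170, so the area is 2085.
Along each edge there are gcd(|Δx|,|Δy|)+1 lattice points, so counting each shared vertex once the boundary has gcd(35,9) + gcd(87,63) + gcd(6,25) + gcd(8,15) + gcd(38,32) = 1+3+1+1+2 = 8.
By Pick's theorem A = I + B/2 − 1, so I = 2085 − 8/2 + 1 = 2082.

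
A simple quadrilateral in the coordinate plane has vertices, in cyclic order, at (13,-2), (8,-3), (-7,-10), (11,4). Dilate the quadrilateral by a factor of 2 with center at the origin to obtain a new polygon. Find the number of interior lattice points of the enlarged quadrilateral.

227

The shoelace formula gives twice the area as |(13·(-3) − 8·(-2)) + (8·(-10) − (-7)·(-3)) + ((-7)·4 − 11·(-10)) + (11·(-2) − 13·4)| = 116, so the area is 58.
Summing gcd(|Δx|,|Δy|) over the edges gives the boundary count: gcd(5,1) + gcd(15,7) + gcd(18,14) + gcd(2,6) = 1+1+2+2 = 6.
Scaling by 2 multiplies the area by 2² = 4 (so the new area is 232) and multiplies the boundary lattice-point count by 2, giving 12.
By Pick's theorem, the interior count of the dilated polygon is 232 − 12/2 + 1 = 227.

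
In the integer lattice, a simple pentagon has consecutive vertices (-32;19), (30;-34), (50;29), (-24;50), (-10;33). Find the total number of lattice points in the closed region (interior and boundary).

3433

The shoelace formula gives twice the area as |((-32)·(-34) − 30·19) + (30·29 − 50·(-34)) + (50·50 − (-24)·29) + ((-24)·33 − (-10)·50) + ((-10)·19 − (-32)·33)| = 6858, so the area is 3429.
Summing gcd(|Δx|,|Δy|) over the edges gives the boundary count: gcd(62,53) + gcd(20,63) + gcd(74,21) + gcd(14,17) + gcd(22,14) = 1+1+1+1+2 = 6.
Pick's theorem gives I = A − B/2 + 1 = 3429 − 6/2 + 1 = 3427, so the closed region contains I + B = 3427 + 6 = 3433 lattice points.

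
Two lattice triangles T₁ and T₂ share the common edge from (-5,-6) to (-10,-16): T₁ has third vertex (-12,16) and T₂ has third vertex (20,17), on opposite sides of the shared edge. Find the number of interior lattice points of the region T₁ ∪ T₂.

155

The union is the simple quadrilateral with vertices (-5,-6), (-12,16), (-10,-16), (20,17) in order.
Using the shoelace formula, 2A = |[(-5)·16 − (-12)·(-6)] + [(-12)·(-16) − (-10)·16] + [(-10)·17 − 20·(-16)] + [20·(-6) − (-5)·17]| = 315, so the area is 157.5.
Summing gcd(|Δx|,|Δy|) over the edges gives the boundary count: gcd(7,22) + gcd(2,32) + gcd(30,33) + gcd(25,23) = 1+2+3+1 = 7.
By Pick's theorem I = A − B/2 + 1 = 157.5 − 7/2 + 1 = 155.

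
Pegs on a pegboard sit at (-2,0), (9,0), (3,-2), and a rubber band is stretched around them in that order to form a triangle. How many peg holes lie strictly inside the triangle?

The shoelace formula gives twice the area as |((-2)·0 − 9·0) + (9·(-2) − 3·0) + (3·0 − (-2)·(-2))| = 22, so the area is 11.
The number of boundary lattice points is Σ gcd(|Δx|,|Δy|) = gcd(11,0) + gcd(6,2) + gcd(5,2) = 11+2+1 = 14.
By Pick's theorem A = I + B/2 − 1, so I = 11 − 14/2 + 1 = 5.

5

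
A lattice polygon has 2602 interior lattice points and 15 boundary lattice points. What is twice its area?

Pick's theorem states A = I + B/2 − 1, so A = 2602 + 15/2 − 1 = 5217/2.
Hence 2A = 5217.

5217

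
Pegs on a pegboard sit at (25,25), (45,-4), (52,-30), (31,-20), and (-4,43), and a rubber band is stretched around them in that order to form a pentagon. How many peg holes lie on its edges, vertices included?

The number of boundary lattice points is Σ gcd(|Δx|,|Δy|) = gcd(20,29) + gcd(7,26) + gcd(21,10) + gcd(35,63) + gcd(29,18) = 1+1+1+7+1 = 11.

11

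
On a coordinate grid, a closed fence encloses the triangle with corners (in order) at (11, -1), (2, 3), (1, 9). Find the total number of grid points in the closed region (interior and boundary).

By the shoelace formula, twice the signed area is |[11·3 − 2·(-1)] + [2·9 − 1·3] + [1·(-1) − 11·9]| = 50, so the area is 25.
The number of boundary lattice points is Σ gcd(|Δx|,|Δy|) = gcd(9,4) + gcd(1,6) + gcd(10,10) = 1+1+10 = 12.
Pick's theorem gives I = A − B/2 + 1 = 25 − 12/2 + 1 = 20, so the closed region contains I + B = 20 + 12 = 32 lattice points.

32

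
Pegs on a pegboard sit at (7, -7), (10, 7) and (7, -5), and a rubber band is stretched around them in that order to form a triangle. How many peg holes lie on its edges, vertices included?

The number of boundary lattice points is Σ gcd(|Δx|,|Δy|) = gcd(3,14) + gcd(3,12) + gcd(0,2) = 1+3+2 = 6.

6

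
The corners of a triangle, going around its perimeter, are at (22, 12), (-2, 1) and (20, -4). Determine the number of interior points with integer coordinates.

The shoelace formula gives twice the area as |(22·1 − (-2)·12) + ((-2)·(-4) − 20·1) + (20·12 − 22·(-4))| = 362, so the area is 181.
The number of boundary lattice points is Σ gcd(|Δx|,|Δy|) = gcd(24,11) + gcd(22,5) + gcd(2,16) = 1+1+2 = 4.
By Pick's theorem A = I + B/2 − 1, so I = 181 − 4/2 + 1 = 180.

180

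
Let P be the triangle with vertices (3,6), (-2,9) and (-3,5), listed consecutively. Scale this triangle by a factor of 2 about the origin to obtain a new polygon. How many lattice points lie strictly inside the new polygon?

44

Using the shoelace formula, 2A = |[3·9 − (-2)·6] + [(-2)·5 − (-3)·9] + [(-3)·6 − 3·5]| = 23, so the area is 23/2.
Summing gcd(|Δx|,|Δy|) over the edges gives the boundary count: gcd(5,3) + gcd(1,4) + gcd(6,1) = 1+1+1 = 3.
Scaling by 2 multiplies the area by 2² = 4 (so the new area is 46) and multiplies the boundary lattice-point count by 2, giving 6.
By Pick's theorem, the interior count of the dilated polygon is 46 − 6/2 + 1 = 44.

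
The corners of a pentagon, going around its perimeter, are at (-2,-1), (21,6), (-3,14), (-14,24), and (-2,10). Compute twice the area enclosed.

The shoelace formula gives twice the area as |[(-2)·6 − 21·(-1)] + [21·14 − (-3)·6] + [(-3)·24 − (-14)·14] + [(-14)·10 − (-2)·24] + [(-2)·(-1) − (-2)·10]| = 375, so the area is 187.5.

375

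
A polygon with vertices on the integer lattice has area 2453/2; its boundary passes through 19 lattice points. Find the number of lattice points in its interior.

From Pick's theorem, I = A − B/2 + 1 = 2453/2 − 19/2 + 1 = 1218.

1218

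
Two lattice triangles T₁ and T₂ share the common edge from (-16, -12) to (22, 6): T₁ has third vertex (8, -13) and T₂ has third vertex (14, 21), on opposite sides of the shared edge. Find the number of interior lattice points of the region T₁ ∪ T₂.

The union is the simple quadrilateral with vertices (-16, -12), (8, -13), (22, 6), (14, 21) in order.
By the shoelace formula, twice the signed area is |((-16)·(-13) − 8·(-12)) + (8·6 − 22·(-13)) + (22·21 − 14·6) + (14·(-12) − (-16)·21)| = 1184, so the area is 592.
The number of boundary lattice points is Σ gcd(|Δx|,|Δy|) = gcd(24,1) + gcd(14,19) + gcd(8,15) + gcd(30,33) = 1+1+1+3 = 6.
By Pick's theorem I = A − B/2 + 1 = 592 − 6/2 + 1 = 590.

590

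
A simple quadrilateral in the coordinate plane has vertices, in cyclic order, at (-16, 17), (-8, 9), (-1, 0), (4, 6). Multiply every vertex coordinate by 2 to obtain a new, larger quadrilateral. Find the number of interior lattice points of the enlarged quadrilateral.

308

Using the shoelace formula, 2A = |[(-16)·9 − (-8)·17] + [(-8)·0 − (-1)·9] + [(-1)·6 − 4·0] + [4·17 − (-16)·6]| = 159, so the area is 159/2.
Summing gcd(|Δx|,|Δy|) over the edges gives the boundary count: gcd(8,8) + gcd(7,9) + gcd(5,6) + gcd(20,11) = 8+1+1+1 = 11.
Scaling by 2 multiplies the area by 2² = 4 (so the new area is 318) and multiplies the boundary lattice-point count by 2, giving 22.
By Pick's theorem, the interior count of the dilated polygon is 318 − 22/2 + 1 = 308.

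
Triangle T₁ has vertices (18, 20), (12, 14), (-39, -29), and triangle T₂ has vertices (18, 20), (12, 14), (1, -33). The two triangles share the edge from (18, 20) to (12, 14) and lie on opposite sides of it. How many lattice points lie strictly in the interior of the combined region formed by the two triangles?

131

The union is the simple quadrilateral with vertices (18, 20), (-39, -29), (12, 14), (1, -33) in order.
By the shoelace formula, twice the signed area is |(18·(-29) − (-39)·20) + ((-39)·14 − 12·(-29)) + (12·(-33) − 1·14) + (1·20 − 18·(-33))| = 264, so the area is 132.
The number of boundary lattice points is Σ gcd(|Δx|,|Δy|) = gcd(57,49) + gcd(51,43) + gcd(11,47) + gcd(17,53) = 1+1+1+1 = 4.
By Pick's theorem I = A − B/2 + 1 = 132 − 4/2 + 1 = 131.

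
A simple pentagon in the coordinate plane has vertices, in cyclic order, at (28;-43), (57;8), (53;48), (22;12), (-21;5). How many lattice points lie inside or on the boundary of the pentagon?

2851

The shoelace formula gives twice the area as |[28·8 − 57·(-43)] + [57·48 − 53·8] + [53·12 − 22·48] + [22·5 − (-21)·12] + [(-21)·(-43) − 28·5]| = 5692, so the area is 2846.
Summing gcd(|Δx|,|Δy|) over the edges gives the boundary count: gcd(29,51) + gcd(4,40) + gcd(31,36) + gcd(43,7) + gcd(49,48) = 1+4+1+1+1 = 8.
Pick's theorem gives I = A − B/2 + 1 = 2846 − 8/2 + 1 = 2843, so the closed region contains I + B = 2843 + 8 = 2851 lattice points.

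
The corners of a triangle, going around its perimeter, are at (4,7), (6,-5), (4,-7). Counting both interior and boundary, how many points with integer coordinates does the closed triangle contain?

The shoelace formula gives twice the area as |[4·(-5) − 6·7] + [6·(-7) − 4·(-5)] + [4·7 − 4·(-7)]| = 28, so the area is 14.
Summing gcd(|Δx|,|Δy|) over the edges gives the boundary count: gcd(2,12) + gcd(2,2) + gcd(0,14) = 2+2+14 = 18.
Pick's theorem gives I = A − B/2 + 1 = 14 − 18/2 + 1 = 6, so the closed region contains I + B = 6 + 18 = 24 lattice points.

24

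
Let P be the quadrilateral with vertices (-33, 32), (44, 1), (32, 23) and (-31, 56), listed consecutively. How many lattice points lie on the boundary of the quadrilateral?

8

Along each edge there are gcd(|Δx|,|Δy|)+1 lattice points, so counting each shared vertex once the boundary has gcd(77,31) + gcd(12,22) + gcd(63,33) + gcd(2,24) = 1+2+3+2 = 8.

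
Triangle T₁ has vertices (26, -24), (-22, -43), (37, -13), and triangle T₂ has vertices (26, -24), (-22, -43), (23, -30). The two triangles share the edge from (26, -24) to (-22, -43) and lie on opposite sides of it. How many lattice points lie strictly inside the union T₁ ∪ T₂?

268

The union is the simple quadrilateral with vertices (26, -24), (37, -13), (-22, -43), (23, -30) in order.
The shoelace formula gives twice the area as |[26·(-13) − 37·(-24)] + [37·(-43) − (-22)·(-13)] + [(-22)·(-30) − 23·(-43)] + [23·(-24) − 26·(-30)]| = 550, so the area is 275.
Along each edge there are gcd(|Δx|,|Δy|)+1 lattice points, so counting each shared vertex once the boundary has gcd(11,11) + gcd(59,30) + gcd(45,13) + gcd(3,6) = 11+1+1+3 = 16.
By Pick's theorem I = A − B/2 + 1 = 275 − 16/2 + 1 = 268.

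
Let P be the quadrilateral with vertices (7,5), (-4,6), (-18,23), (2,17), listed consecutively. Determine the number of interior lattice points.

Using the shoelace formula, 2A = |(7·6 − (-4)·5) + ((-4)·23 − (-18)·6) + ((-18)·17 − 2·23) + (2·5 − 7·17)| = 383, so the area is 383/2.
The number of boundary lattice points is Σ gcd(|Δx|,|Δy|) = gcd(11,1) + gcd(14,17) + gcd(20,6) + gcd(5,12) = 1+1+2+1 = 5.
By Pick's theorem A = I + B/2 − 1, so I = 383/2 − 5/2 + 1 = 190.

190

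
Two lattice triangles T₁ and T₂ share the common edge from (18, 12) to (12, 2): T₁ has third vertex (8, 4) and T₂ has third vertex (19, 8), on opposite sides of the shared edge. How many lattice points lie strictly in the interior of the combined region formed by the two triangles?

41

The union is the simple quadrilateral with vertices (18, 12), (8, 4), (12, 2), (19, 8) in order.
Using the shoelace formula, 2A = |(18·4 − 8·12) + (8·2 − 12·4) + (12·8 − 19·2) + (19·12 − 18·8)| = 86, so the area is 43.
Along each edge there are gcd(|Δx|,|Δy|)+1 lattice points, so counting each shared vertex once the boundary has gcd(10,8) + gcd(4,2) + gcd(7,6) + gcd(1,4) = 2+2+1+1 = 6.
By Pick's theorem I = A − B/2 + 1 = 43 − 6/2 + 1 = 41.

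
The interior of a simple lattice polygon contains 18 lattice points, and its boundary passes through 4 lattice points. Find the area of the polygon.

Pick's theorem states A = I + B/2 − 1, so A = 18 + 4/2 − 1 = 19.

19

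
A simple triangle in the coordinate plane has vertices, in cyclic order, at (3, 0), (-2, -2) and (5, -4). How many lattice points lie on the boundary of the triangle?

4

Along each edge there are gcd(|Δx|,|Δy|)+1 lattice points, so counting each shared vertex once the boundary has gcd(5,2) + gcd(7,2) + gcd(2,4) = 1+1+2 = 4.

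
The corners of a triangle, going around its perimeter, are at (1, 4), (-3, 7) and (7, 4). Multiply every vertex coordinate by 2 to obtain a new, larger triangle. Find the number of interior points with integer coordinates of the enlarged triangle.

The shoelace formula gives twice the area as |[1·7 − (-3)·4] + [(-3)·4 − 7·7] + [7·4 − 1·4]| = 18, so the area is 9.
Summing gcd(|Δx|,|Δy|) over the edges gives the boundary count: gcd(4,3) + gcd(10,3) + gcd(6,0) = 1+1+6 = 8.
Scaling by 2 multiplies the area by 2² = 4 (so the new area is 36) and multiplies the boundary lattice-point count by 2, giving 16.
By Pick's theorem, the interior count of the dilated polygon is 36 − 16/2 + 1 = 29.

29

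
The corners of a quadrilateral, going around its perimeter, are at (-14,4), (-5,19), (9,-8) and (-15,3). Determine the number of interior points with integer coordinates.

Using the shoelace formula, 2A = |[(-14)·19 − (-5)·4] + [(-5)·(-8) − 9·19] + [9·3 − (-15)·(-8)] + [(-15)·4 − (-14)·3]| = 488, so the area is 244.
Summing gcd(|Δx|,|Δy|) over the edges gives the boundary count: gcd(9,15) + gcd(14,27) + gcd(24,11) + gcd(1,1) = 3+1+1+1 = 6.
By Pick's theorem A = I + B/2 − 1, so I = 244 − 6/2 + 1 = 242.

242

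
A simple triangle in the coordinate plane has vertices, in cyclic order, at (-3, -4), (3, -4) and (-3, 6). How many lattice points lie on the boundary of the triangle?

Summing gcd(|Δx|,|Δy|) over the edges gives the boundary count: gcd(6,0) + gcd(6,10) + gcd(0,10) = 6+2+10 = 18.

18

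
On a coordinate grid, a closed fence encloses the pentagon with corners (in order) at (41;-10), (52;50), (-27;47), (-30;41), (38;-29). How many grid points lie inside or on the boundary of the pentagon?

3399

By the shoelace formula, twice the signed area is |[41·50 − 52·(-10)] + [52·47 − (-27)·50] + [(-27)·41 − (-30)·47] + [(-30)·(-29) − 38·41] + [38·(-10) − 41·(-29)]| = 6788, so the area is 3394.
The number of boundary lattice points is Σ gcd(|Δx|,|Δy|) = gcd(11,60) + gcd(79,3) + gcd(3,6) + gcd(68,70) + gcd(3,19) = 1+1+3+2+1 = 8.
Pick's theorem gives I = A − B/2 + 1 = 3394 − 8/2 + 1 = 3391, so the closed region contains I + B = 3391 + 8 = 3399 lattice points.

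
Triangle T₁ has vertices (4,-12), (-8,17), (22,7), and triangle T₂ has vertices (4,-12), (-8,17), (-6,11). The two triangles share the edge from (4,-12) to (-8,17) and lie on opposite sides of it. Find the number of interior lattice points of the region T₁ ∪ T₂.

376

The union is the simple quadrilateral with vertices (4,-12), (22,7), (-8,17), (-6,11) in order.
By the shoelace formula, twice the signed area is |(4·7 − 22·(-12)) + (22·17 − (-8)·7) + ((-8)·11 − (-6)·17) + ((-6)·(-12) − 4·11)| = 764, so the area is 382.
Along each edge there are gcd(|Δx|,|Δy|)+1 lattice points, so counting each shared vertex once the boundary has gcd(18,19) + gcd(30,10) + gcd(2,6) + gcd(10,23) = 1+10+2+1 = 14.
By Pick's theorem I = A − B/2 + 1 = 382 − 14/2 + 1 = 376.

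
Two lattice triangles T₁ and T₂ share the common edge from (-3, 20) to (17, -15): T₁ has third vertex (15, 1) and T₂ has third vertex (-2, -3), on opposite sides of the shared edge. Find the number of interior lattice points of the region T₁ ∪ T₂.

336

The union is the simple quadrilateral with vertices (-3, 20), (15, 1), (17, -15), (-2, -3) in order.
The shoelace formula gives twice the area as |[(-3)·1 − 15·20] + [15·(-15) − 17·1] + [17·(-3) − (-2)·(-15)] + [(-2)·20 − (-3)·(-3)]| = 675, so the area is 675/2.
Summing gcd(|Δx|,|Δy|) over the edges gives the boundary count: gcd(18,19) + gcd(2,16) + gcd(19,12) + gcd(1,23) = 1+2+1+1 = 5.
By Pick's theorem I = A − B/2 + 1 = 675/2 − 5/2 + 1 = 336.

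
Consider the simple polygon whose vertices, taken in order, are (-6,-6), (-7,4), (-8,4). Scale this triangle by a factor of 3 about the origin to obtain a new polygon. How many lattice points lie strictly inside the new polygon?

The shoelace formula gives twice the area as |[(-6)·4 − (-7)·(-6)] + [(-7)·4 − (-8)·4] + [(-8)·(-6) − (-6)·4]| = 10, so the area is 5.
The number of boundary lattice points is Σ gcd(|Δx|,|Δy|) = gcd(1,10) + gcd(1,0) + gcd(2,10) = 1+1+2 = 4.
Scaling by 3 multiplies the area by 3² = 9 (so the new area is 45) and multiplies the boundary lattice-point count by 3, giving 12.
By Pick's theorem, the interior count of the dilated polygon is 45 − 12/2 + 1 = 40.

40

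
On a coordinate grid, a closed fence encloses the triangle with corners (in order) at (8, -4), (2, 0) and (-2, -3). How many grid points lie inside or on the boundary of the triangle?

20

By the shoelace formula, twice the signed area is |(8·0 − 2·(-4)) + (2·(-3) − (-2)·0) + ((-2)·(-4) − 8·(-3))| = 34, so the area is 17.
Summing gcd(|Δx|,|Δy|) over the edges gives the boundary count: gcd(6,4) + gcd(4,3) + gcd(10,1) = 2+1+1 = 4.
Pick's theorem gives I = A − B/2 + 1 = 17 − 4/2 + 1 = 16, so the closed region contains I + B = 16 + 4 = 20 lattice points.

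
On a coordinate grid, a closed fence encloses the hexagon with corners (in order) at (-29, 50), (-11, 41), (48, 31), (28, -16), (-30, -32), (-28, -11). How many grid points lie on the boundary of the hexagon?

Along each edge there are gcd(|Δx|,|Δy|)+1 lattice points, so counting each shared vertex once the boundary has gcd(18,9) + gcd(59,10) + gcd(20,47) + gcd(58,16) + gcd(2,21) + gcd(1,61) = 9+1+1+2+1+1 = 15.

15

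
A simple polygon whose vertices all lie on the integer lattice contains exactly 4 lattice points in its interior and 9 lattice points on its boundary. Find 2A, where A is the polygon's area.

Pick's theorem states A = I + B/2 − 1, so A = 4 + 9/2 − 1 = 15/2.
Hence 2A = 15.

15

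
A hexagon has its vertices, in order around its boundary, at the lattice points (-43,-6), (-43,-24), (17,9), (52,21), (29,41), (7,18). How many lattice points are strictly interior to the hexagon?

1575

The shoelace formula gives twice the area as |[(-43)·(-24) − (-43)·(-6)] + [(-43)·9 − 17·(-24)] + [17·21 − 52·9] + [52·41 − 29·21] + [29·18 − 7·41] + [7·(-6) − (-43)·18]| = 3174, so the area is 1587.
Along each edge there are gcd(|Δx|,|Δy|)+1 lattice points, so counting each shared vertex once the boundary has gcd(0,18) + gcd(60,33) + gcd(35,12) + gcd(23,20) + gcd(22,23) + gcd(50,24) = 18+3+1+1+1+2 = 26.
By Pick's theorem A = I + B/2 − 1, so I = 1587 − 26/2 + 1 = 1575.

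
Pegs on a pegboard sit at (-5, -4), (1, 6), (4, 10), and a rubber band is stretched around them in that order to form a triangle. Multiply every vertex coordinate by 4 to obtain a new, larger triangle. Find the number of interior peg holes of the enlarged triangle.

By the shoelace formula, twice the signed area is |[(-5)·6 − 1·(-4)] + [1·10 − 4·6] + [4·(-4) − (-5)·10]| = 6, so the area is 3.
Along each edge there are gcd(|Δx|,|Δy|)+1 lattice points, so counting each shared vertex once the boundary has gcd(6,10) + gcd(3,4) + gcd(9,14) = 2+1+1 = 4.
Scaling by 4 multiplies the area by 4² = 16 (so the new area is 48) and multiplies the boundary lattice-point count by 4, giving 16.
By Pick's theorem, the interior count of the dilated polygon is 48 − 16/2 + 1 = 41.

41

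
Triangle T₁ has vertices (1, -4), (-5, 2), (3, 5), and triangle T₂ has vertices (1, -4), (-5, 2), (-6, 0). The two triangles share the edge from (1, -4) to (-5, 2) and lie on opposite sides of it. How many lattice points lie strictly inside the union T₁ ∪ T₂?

41

The union is the simple quadrilateral with vertices (1, -4), (3, 5), (-5, 2), (-6, 0) in order.
The shoelace formula gives twice the area as |(1·5 − 3·(-4)) + (3·2 − (-5)·5) + ((-5)·0 − (-6)·2) + ((-6)·(-4) − 1·0)| = 84, so the area is 42.
Summing gcd(|Δx|,|Δy|) over the edges gives the boundary count: gcd(2,9) + gcd(8,3) + gcd(1,2) + gcd(7,4) = 1+1+1+1 = 4.
By Pick's theorem I = A − B/2 + 1 = 42 − 4/2 + 1 = 41.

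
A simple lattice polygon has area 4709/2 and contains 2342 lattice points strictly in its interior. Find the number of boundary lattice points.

27

Pick's theorem gives A = I + B/2 − 1, so B = 2(A − I + 1) = 2(4709/2 − 2342 + 1) = 27.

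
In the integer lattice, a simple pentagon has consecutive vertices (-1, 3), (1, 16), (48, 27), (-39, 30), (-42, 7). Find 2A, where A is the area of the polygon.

By the shoelace formula, twice the signed area is |[(-1)·16 − 1·3] + [1·27 − 48·16] + [48·30 − (-39)·27] + [(-39)·7 − (-42)·30] + [(-42)·3 − (-1)·7]| = 2601, so the area is 1300.5.

2601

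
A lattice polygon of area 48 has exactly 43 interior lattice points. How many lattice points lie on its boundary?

Pick's theorem gives A = I + B/2 − 1, so B = 2(A − I + 1) = 2(48 − 43 + 1) = 12.

12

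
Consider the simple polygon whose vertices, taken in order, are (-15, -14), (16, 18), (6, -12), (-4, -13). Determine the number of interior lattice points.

300

By the shoelace formula, twice the signed area is |((-15)·18 − 16·(-14)) + (16·(-12) − 6·18) + (6·(-13) − (-4)·(-12)) + ((-4)·(-14) − (-15)·(-13))| = 611, so the area is 611/2.
The number of boundary lattice points is Σ gcd(|Δx|,|Δy|) = gcd(31,32) + gcd(10,30) + gcd(10,1) + gcd(11,1) = 1+10+1+1 = 13.
By Pick's theorem A = I + B/2 − 1, so I = 611/2 − 13/2 + 1 = 300.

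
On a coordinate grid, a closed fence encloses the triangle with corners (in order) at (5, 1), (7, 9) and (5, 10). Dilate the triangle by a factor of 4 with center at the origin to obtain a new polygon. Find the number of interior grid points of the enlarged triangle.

121

Using the shoelace formula, 2A = |[5·9 − 7·1] + [7·10 − 5·9] + [5·1 − 5·10]| = 18, so the area is 9.
The number of boundary lattice points is Σ gcd(|Δx|,|Δy|) = gcd(2,8) + gcd(2,1) + gcd(0,9) = 2+1+9 = 12.
Scaling by 4 multiplies the area by 4² = 16 (so the new area is 144) and multiplies the boundary lattice-point count by 4, giving 48.
By Pick's theorem, the interior count of the dilated polygon is 144 − 48/2 + 1 = 121.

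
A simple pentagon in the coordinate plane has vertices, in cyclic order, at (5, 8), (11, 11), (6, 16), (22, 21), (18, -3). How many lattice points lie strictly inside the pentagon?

The shoelace formula gives twice the area as |[5·11 − 11·8] + [11·16 − 6·11] + [6·21 − 22·16] + [22·(-3) − 18·21] + [18·8 − 5·(-3)]| = 434, so the area is 217.
Summing gcd(|Δx|,|Δy|) over the edges gives the boundary count: gcd(6,3) + gcd(5,5) + gcd(16,5) + gcd(4,24) + gcd(13,11) = 3+5+1+4+1 = 14.
Pick's theorem gives I = A − B/2 + 1 = 217 − 14/2 + 1 = 211.

211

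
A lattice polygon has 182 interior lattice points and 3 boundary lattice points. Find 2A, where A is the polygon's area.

By Pick's theorem, A = I + B/2 − 1 = 182 + 3/2 − 1 = 365/2.
Hence 2A = 365.

365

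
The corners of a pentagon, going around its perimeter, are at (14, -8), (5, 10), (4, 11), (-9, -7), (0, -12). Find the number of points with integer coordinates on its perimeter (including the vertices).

14

Along each edge there are gcd(|Δx|,|Δy|)+1 lattice points, so counting each shared vertex once the boundary has gcd(9,18) + gcd(1,1) + gcd(13,18) + gcd(9,5) + gcd(14,4) = 9+1+1+1+2 = 14.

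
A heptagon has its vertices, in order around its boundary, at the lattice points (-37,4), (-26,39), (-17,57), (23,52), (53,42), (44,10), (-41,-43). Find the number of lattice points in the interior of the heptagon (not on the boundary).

5336

Using the shoelace formula, 2A = |((-37)·39 − (-26)·4) + ((-26)·57 − (-17)·39) + ((-17)·52 − 23·57) + (23·42 − 53·52) + (53·10 − 44·42) + (44·(-43) − (-41)·10) + ((-41)·4 − (-37)·(-43))| = 10698, so the area is 5349.
The number of boundary lattice points is Σ gcd(|Δx|,|Δy|) = gcd(11,35) + gcd(9,18) + gcd(40,5) + gcd(30,10) + gcd(9,32) + gcd(85,53) + gcd(4,47) = 1+9+5+10+1+1+1 = 28.
By Pick's theorem A = I + B/2 − 1, so I = 5349 − 28/2 + 1 = 5336.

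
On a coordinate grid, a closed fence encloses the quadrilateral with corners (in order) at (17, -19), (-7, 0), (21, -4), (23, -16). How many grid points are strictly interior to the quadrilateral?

Using the shoelace formula, 2A = |[17·0 − (-7)·(-19)] + [(-7)·(-4) − 21·0] + [21·(-16) − 23·(-4)] + [23·(-19) − 17·(-16)]| = 514, so the area is 257.
Summing gcd(|Δx|,|Δy|) over the edges gives the boundary count: gcd(24,19) + gcd(28,4) + gcd(2,12) + gcd(6,3) = 1+4+2+3 = 10.
By Pick's theorem A = I + B/2 − 1, so I = 257 − 10/2 + 1 = 253.

253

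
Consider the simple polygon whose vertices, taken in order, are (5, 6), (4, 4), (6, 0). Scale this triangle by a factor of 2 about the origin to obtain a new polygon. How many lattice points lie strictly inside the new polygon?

13

Using the shoelace formula, 2A = |[5·4 − 4·6] + [4·0 − 6·4] + [6·6 − 5·0]| = 8, so the area is 4.
Along each edge there are gcd(|Δx|,|Δy|)+1 lattice points, so counting each shared vertex once the boundary has gcd(1,2) + gcd(2,4) + gcd(1,6) = 1+2+1 = 4.
Scaling by 2 multiplies the area by 2² = 4 (so the new area is 16) and multiplies the boundary lattice-point count by 2, giving 8.
By Pick's theorem, the interior count of the dilated polygon is 16 − 8/2 + 1 = 13.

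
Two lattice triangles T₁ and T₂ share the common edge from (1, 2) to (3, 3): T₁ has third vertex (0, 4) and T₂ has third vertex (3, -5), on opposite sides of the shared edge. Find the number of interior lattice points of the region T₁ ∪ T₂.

6

The union is the simple quadrilateral with vertices (1, 2), (0, 4), (3, 3), (3, -5) in order.
The shoelace formula gives twice the area as |[1·4 − 0·2] + [0·3 − 3·4] + [3·(-5) − 3·3] + [3·2 − 1·(-5)]| = 21, so the area is 21/2.
The number of boundary lattice points is Σ gcd(|Δx|,|Δy|) = gcd(1,2) + gcd(3,1) + gcd(0,8) + gcd(2,7) = 1+1+8+1 = 11.
By Pick's theorem I = A − B/2 + 1 = 21/2 − 11/2 + 1 = 6.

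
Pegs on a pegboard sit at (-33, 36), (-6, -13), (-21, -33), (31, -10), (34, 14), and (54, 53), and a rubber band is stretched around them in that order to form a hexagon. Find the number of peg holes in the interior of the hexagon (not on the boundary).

3653

The shoelace formula gives twice the area as |((-33)·(-13) − (-6)·36) + ((-6)·(-33) − (-21)·(-13)) + ((-21)·(-10) − 31·(-33)) + (31·14 − 34·(-10)) + (34·53 − 54·14) + (54·36 − (-33)·53)| = 7316, so the area is 3658.
Along each edge there are gcd(|Δx|,|Δy|)+1 lattice points, so counting each shared vertex once the boundary has gcd(27,49) + gcd(15,20) + gcd(52,23) + gcd(3,24) + gcd(20,39) + gcd(87,17) = 1+5+1+3+1+1 = 12.
By Pick's theorem A = I + B/2 − 1, so I = 3658 − 12/2 + 1 = 3653.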